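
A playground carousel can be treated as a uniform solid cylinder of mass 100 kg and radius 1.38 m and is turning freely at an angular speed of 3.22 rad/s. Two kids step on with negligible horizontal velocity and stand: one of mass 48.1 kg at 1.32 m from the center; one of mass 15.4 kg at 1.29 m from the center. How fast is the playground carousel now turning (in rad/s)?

ω_f ≈ 1.50 rad/s

The added mass arrives with no angular momentum about the center, and any external torque about the center is negligible, so the system's angular momentum is conserved.
I_p = ½(100)(1.38)² = 95.22 kg·m².
Added inertia Σmr² = (48.1)(1.32)² + (15.4)(1.29)² = 109.4 kg·m²; I_f = 95.22 + 109.4 = 204.7 kg·m².
ω_f = I_p ω_i / I_f = (95.22)(3.22) / 204.7 = 1.498 rad/s.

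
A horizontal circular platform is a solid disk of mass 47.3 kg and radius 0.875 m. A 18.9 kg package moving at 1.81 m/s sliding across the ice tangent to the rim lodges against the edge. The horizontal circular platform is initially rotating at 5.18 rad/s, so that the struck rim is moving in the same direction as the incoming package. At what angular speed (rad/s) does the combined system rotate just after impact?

|ω_f| ≈ 3.80 rad/s

The axle reaction passes through the central axle and exerts no torque about it; angular momentum about the central axle is conserved through the impact.
I_p = ½(47.3)(0.875)² = 18.11 kg·m². Taking the sense of the package's angular momentum as positive, L_{package} = m v R = (18.9)(1.81)(0.875) = 29.93 kg·m²/s.
L_i = +I_p ω_p + m v R = +(18.11)(5.18) + 29.93 = 123.7 kg·m²/s.
After sticking, I_f = I_p + m R² = 18.11 + (18.9)(0.875)² = 32.58 kg·m².
ω_f = L_i / I_f = 123.7 / 32.58 = 3.798 rad/s.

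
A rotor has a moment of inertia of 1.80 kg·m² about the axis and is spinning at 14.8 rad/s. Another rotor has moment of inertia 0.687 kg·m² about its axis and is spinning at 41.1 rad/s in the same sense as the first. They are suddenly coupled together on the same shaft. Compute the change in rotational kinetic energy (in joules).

No external torque acts about the common axis, so total angular momentum is conserved.
Taking A's sense as positive: L = (1.800)(14.8) + (0.6870)(41.1) = 54.88 kg·m²·rad/s.
Combined I = 1.800 + 0.6870 = 2.487 kg·m².
ω_f = L / I = 54.88 / 2.487 = 22.07 rad/s.
KE_i = ½ΣIω² = 777.4 J; KE_f = ½(2.487)(22.07)² = 605.4 J.

ΔKE ≈ -172 J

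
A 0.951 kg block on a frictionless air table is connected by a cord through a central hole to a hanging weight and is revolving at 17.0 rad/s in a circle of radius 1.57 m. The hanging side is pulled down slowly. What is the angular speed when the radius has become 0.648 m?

ω₂ ≈ 99.8 rad/s

The constraining force is radial, so m r² ω about the center is conserved.
ω₂ = ω₁ (r₁/r₂)² = (17.0)(1.57/0.648)² = 99.79 rad/s.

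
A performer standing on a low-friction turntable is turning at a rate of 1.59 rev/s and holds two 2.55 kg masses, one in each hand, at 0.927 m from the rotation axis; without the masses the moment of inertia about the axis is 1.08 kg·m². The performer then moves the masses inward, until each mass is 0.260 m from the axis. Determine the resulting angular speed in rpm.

No external torque acts about the spin axis, so angular momentum is conserved.
I₁ = 1.08 + 2(2.55)(0.927)² = 5.463 kg·m²; I₂ = 1.08 + 2(2.55)(0.260)² = 1.425 kg·m².
ω₂ = I₁ω₁ / I₂ = (5.463)(1.59 rev/s) / (1.425) = 6.096 rev/s = 365.8 rpm.

ω₂ ≈ 366 rpm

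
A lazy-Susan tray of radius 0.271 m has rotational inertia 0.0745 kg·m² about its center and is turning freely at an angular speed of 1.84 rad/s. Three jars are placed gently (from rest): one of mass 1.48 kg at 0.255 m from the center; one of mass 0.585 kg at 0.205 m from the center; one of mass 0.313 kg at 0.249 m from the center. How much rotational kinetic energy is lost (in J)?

energy lost ≈ 0.0824 J

No external torque acts about the center; L_before = L_after.
Added inertia Σmr² = (1.48)(0.255)² + (0.585)(0.205)² + (0.313)(0.249)² = 0.1402 kg·m²; I_f = 0.07450 + 0.1402 = 0.2147 kg·m².
ω_f = I_p ω_i / I_f = (0.07450)(1.84) / 0.2147 = 0.6384 rad/s.
KE_i = ½(0.07450)(1.840 rad/s)² = 0.1261 J; KE_f = ½(0.2147)(0.6384)² = 0.04376 J.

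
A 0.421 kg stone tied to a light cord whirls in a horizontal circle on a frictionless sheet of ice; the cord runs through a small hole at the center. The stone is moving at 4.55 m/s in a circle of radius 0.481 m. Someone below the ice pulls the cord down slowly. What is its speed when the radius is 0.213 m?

v₂ ≈ 10.3 m/s

Central (radial) force ⇒ zero torque about the center ⇒ m v r is constant.
v₂ = v₁ r₁ / r₂ = (4.55)(0.481) / (0.213) = 10.27 m/s.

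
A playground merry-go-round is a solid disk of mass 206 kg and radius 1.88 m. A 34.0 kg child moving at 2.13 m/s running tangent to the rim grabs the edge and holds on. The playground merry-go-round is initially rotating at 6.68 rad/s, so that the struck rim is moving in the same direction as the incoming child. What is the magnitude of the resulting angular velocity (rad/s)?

|ω_f| ≈ 5.30 rad/s

About the axle the impulsive forces during the collision are internal, so angular momentum about that axis is conserved.
I_p = ½(206)(1.88)² = 364.0 kg·m². Taking the sense of the child's angular momentum as positive, L_{child} = m v R = (34.0)(2.13)(1.88) = 136.1 kg·m²/s.
L_i = +I_p ω_p + m v R = +(364.0)(6.68) + 136.1 = 2568 kg·m²/s.
After sticking, I_f = I_p + m R² = 364.0 + (34.0)(1.88)² = 484.2 kg·m².
ω_f = L_i / I_f = 2568 / 484.2 = 5.303 rad/s.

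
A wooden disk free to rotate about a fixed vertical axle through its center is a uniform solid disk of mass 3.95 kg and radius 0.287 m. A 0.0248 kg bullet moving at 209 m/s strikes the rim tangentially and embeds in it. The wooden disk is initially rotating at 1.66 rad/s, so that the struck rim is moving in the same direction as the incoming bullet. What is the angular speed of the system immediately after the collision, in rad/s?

The axle reaction passes through the axle and exerts no torque about it; angular momentum about the axle is conserved through the impact.
I_p = ½(3.95)(0.287)² = 0.1627 kg·m². Taking the sense of the bullet's angular momentum as positive, L_{bullet} = m v R = (0.0248)(209)(0.287) = 1.488 kg·m²/s.
L_i = +I_p ω_p + m v R = +(0.1627)(1.66) + 1.488 = 1.758 kg·m²/s.
After sticking, I_f = I_p + m R² = 0.1627 + (0.0248)(0.287)² = 0.1647 kg·m².
ω_f = L_i / I_f = 1.758 / 0.1647 = 10.67 rad/s.

|ω_f| ≈ 10.7 rad/s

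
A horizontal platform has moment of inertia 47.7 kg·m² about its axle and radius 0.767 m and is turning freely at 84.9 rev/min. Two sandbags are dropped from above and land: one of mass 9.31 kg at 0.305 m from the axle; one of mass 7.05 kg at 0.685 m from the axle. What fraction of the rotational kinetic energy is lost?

No external torque acts about the axle; L_before = L_after.
Added inertia Σmr² = (9.31)(0.305)² + (7.05)(0.685)² = 4.174 kg·m²; I_f = 47.70 + 4.174 = 51.87 kg·m².
ω_f = I_p ω_i / I_f = (47.70)(84.9) / 51.87 = 78.07 rpm.
KE_i = ½(47.70)(8.891 rad/s)² = 1885 J; KE_f = ½(51.87)(8.175)² = 1734 J.
Fraction lost = 0.08047.

fraction ≈ 0.0805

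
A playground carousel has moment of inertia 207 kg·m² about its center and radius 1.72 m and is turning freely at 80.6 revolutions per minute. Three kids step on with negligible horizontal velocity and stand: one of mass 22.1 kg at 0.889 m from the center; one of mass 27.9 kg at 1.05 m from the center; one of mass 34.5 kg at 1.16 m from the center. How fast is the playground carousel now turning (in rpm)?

No external torque acts about the center; L_before = L_after.
Added inertia Σmr² = (22.1)(0.889)² + (27.9)(1.05)² + (34.5)(1.16)² = 94.65 kg·m²; I_f = 207.0 + 94.65 = 301.6 kg·m².
ω_f = I_p ω_i / I_f = (207.0)(80.6) / 301.6 = 55.31 rpm.

ω_f ≈ 55.3 rpm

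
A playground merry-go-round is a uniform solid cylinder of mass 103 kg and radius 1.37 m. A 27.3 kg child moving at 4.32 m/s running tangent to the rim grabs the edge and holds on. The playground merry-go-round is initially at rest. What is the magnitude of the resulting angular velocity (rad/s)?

About the axle the impulsive forces during the collision are internal, so angular momentum about that axis is conserved.
I_p = ½(103)(1.37)² = 96.66 kg·m². Taking the sense of the child's angular momentum as positive, L_{child} = m v R = (27.3)(4.32)(1.37) = 161.6 kg·m²/s.
L_i = 0 + 161.6 = 161.6 kg·m²/s.
After sticking, I_f = I_p + m R² = 96.66 + (27.3)(1.37)² = 147.9 kg·m².
ω_f = L_i / I_f = 161.6 / 147.9 = 1.092 rad/s.

|ω_f| ≈ 1.09 rad/s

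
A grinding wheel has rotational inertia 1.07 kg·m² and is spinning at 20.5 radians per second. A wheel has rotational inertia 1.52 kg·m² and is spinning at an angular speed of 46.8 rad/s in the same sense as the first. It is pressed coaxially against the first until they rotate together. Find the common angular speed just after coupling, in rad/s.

The coupling torques are internal; angular momentum about the shared axis is conserved.
Taking A's sense as positive: L = (1.070)(20.5) + (1.520)(46.8) = 93.07 kg·m²·rad/s.
Combined I = 1.070 + 1.520 = 2.590 kg·m².
ω_f = L / I = 93.07 / 2.590 = 35.93 rad/s.

|ω_f| ≈ 35.9 rad/s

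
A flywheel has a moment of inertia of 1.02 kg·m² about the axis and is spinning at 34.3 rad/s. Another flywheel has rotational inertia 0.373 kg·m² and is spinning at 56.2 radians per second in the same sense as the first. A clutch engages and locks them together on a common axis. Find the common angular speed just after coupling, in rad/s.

No external torque acts about the common axis, so total angular momentum is conserved.
Taking A's sense as positive: L = (1.020)(34.3) + (0.3730)(56.2) = 55.95 kg·m²·rad/s.
Combined I = 1.020 + 0.3730 = 1.393 kg·m².
ω_f = L / I = 55.95 / 1.393 = 40.16 rad/s.

|ω_f| ≈ 40.2 rad/s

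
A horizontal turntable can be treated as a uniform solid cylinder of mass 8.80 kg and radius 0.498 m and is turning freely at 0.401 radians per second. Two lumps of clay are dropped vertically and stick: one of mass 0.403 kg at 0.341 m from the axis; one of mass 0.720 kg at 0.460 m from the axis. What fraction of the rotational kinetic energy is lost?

fraction ≈ 0.154

The added mass arrives with no angular momentum about the axis, and any external torque about the axis is negligible, so the system's angular momentum is conserved.
I_p = ½(8.80)(0.498)² = 1.091 kg·m².
Added inertia Σmr² = (0.403)(0.341)² + (0.720)(0.460)² = 0.1992 kg·m²; I_f = 1.091 + 0.1992 = 1.290 kg·m².
ω_f = I_p ω_i / I_f = (1.091)(0.401) / 1.290 = 0.3391 rad/s.
KE_i = ½(1.091)(0.4010 rad/s)² = 0.08773 J; KE_f = ½(1.290)(0.3391)² = 0.07419 J.
Fraction lost = 0.1544.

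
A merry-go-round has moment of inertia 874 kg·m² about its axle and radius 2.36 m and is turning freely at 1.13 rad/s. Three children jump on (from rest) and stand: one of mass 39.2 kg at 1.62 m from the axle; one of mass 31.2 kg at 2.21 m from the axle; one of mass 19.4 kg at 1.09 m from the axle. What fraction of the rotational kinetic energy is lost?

fraction ≈ 0.242

The added mass arrives with no angular momentum about the axle, and any external torque about the axle is negligible, so the system's angular momentum is conserved.
Added inertia Σmr² = (39.2)(1.62)² + (31.2)(2.21)² + (19.4)(1.09)² = 278.3 kg·m²; I_f = 874.0 + 278.3 = 1152 kg·m².
ω_f = I_p ω_i / I_f = (874.0)(1.13) / 1152 = 0.8571 rad/s.
KE_i = ½(874.0)(1.130 rad/s)² = 558.0 J; KE_f = ½(1152)(0.8571)² = 423.2 J.
Fraction lost = 0.2415.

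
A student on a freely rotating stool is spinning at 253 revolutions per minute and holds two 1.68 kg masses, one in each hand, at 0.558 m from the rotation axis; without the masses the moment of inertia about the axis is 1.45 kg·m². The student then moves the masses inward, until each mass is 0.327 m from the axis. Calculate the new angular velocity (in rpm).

ω₂ ≈ 349 rpm

No external torque acts about the spin axis, so angular momentum is conserved.
I₁ = 1.45 + 2(1.68)(0.558)² = 2.496 kg·m²; I₂ = 1.45 + 2(1.68)(0.327)² = 1.809 kg·m².
ω₂ = I₁ω₁ / I₂ = (2.496)(253 rpm) / (1.809) = 349.1 rpm.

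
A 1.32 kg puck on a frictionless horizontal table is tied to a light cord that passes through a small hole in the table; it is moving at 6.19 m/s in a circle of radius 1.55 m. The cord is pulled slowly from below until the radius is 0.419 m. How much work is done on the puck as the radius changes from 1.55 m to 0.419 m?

W ≈ 321 J

The only horizontal force on the mass is along the cord (radial), so it exerts no torque about the hole and angular momentum m v r is conserved.
v₂ = v₁ r₁ / r₂ = (6.19)(1.55) / (0.419) = 22.90 m/s.
W = ΔKE = ½m(v₂² − v₁²) = 320.8 J.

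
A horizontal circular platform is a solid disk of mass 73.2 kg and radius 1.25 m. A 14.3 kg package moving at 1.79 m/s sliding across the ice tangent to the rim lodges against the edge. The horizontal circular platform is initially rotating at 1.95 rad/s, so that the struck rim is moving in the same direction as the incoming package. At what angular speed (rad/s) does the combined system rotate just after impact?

|ω_f| ≈ 1.80 rad/s

The axle reaction passes through the central axle and exerts no torque about it; angular momentum about the central axle is conserved through the impact.
I_p = ½(73.2)(1.25)² = 57.19 kg·m². Taking the sense of the package's angular momentum as positive, L_{package} = m v R = (14.3)(1.79)(1.25) = 32.00 kg·m²/s.
L_i = +I_p ω_p + m v R = +(57.19)(1.95) + 32.00 = 143.5 kg·m²/s.
After sticking, I_f = I_p + m R² = 57.19 + (14.3)(1.25)² = 79.53 kg·m².
ω_f = L_i / I_f = 143.5 / 79.53 = 1.804 rad/s.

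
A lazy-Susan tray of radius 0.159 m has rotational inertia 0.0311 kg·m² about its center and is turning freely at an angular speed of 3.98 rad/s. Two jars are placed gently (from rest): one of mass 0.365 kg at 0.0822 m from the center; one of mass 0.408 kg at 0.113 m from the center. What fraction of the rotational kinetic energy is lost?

No external torque acts about the center; L_before = L_after.
Added inertia Σmr² = (0.365)(0.0822)² + (0.408)(0.113)² = 0.007676 kg·m²; I_f = 0.03110 + 0.007676 = 0.03878 kg·m².
ω_f = I_p ω_i / I_f = (0.03110)(3.98) / 0.03878 = 3.192 rad/s.
KE_i = ½(0.03110)(3.980 rad/s)² = 0.2463 J; KE_f = ½(0.03878)(3.192)² = 0.1976 J.
Fraction lost = 0.1980.

fraction ≈ 0.198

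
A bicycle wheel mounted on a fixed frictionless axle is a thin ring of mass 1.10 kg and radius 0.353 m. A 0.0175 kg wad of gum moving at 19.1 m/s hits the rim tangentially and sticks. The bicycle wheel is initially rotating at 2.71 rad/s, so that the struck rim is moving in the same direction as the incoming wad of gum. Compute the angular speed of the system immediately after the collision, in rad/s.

|ω_f| ≈ 3.51 rad/s

About the axle the impulsive forces during the collision are internal, so angular momentum about that axis is conserved.
I_p = (1.10)(0.353)² = 0.1371 kg·m². Taking the sense of the wad of gum's angular momentum as positive, L_{wad} = m v R = (0.0175)(19.1)(0.353) = 0.1180 kg·m²/s.
L_i = +I_p ω_p + m v R = +(0.1371)(2.71) + 0.1180 = 0.4894 kg·m²/s.
After sticking, I_f = I_p + m R² = 0.1371 + (0.0175)(0.353)² = 0.1393 kg·m².
ω_f = L_i / I_f = 0.4894 / 0.1393 = 3.515 rad/s.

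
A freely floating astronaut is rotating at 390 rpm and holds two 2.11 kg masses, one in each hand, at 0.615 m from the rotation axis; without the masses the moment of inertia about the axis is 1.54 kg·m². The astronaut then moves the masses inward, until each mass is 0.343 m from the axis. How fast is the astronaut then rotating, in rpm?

ω₂ ≈ 601 rpm

No external torque acts about the spin axis, so angular momentum is conserved.
I₁ = 1.54 + 2(2.11)(0.615)² = 3.136 kg·m²; I₂ = 1.54 + 2(2.11)(0.343)² = 2.036 kg·m².
ω₂ = I₁ω₁ / I₂ = (3.136)(390 rpm) / (2.036) = 600.6 rpm.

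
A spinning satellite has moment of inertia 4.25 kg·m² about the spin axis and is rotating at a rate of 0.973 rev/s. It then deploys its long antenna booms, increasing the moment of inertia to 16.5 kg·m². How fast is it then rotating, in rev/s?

No external torque acts about the spin axis, so angular momentum is conserved.
ω₂ = I₁ω₁ / I₂ = (4.250)(0.973 rev/s) / (16.50) = 0.2506 rev/s.

ω₂ ≈ 0.251 rev/s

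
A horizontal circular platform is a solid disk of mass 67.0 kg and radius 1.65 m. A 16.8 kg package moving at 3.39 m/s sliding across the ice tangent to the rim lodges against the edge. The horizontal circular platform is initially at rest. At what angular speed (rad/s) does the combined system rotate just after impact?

About the central axle the impulsive forces during the collision are internal, so angular momentum about that axis is conserved.
I_p = ½(67.0)(1.65)² = 91.20 kg·m². Taking the sense of the package's angular momentum as positive, L_{package} = m v R = (16.8)(3.39)(1.65) = 93.97 kg·m²/s.
L_i = 0 + 93.97 = 93.97 kg·m²/s.
After sticking, I_f = I_p + m R² = 91.20 + (16.8)(1.65)² = 136.9 kg·m².
ω_f = L_i / I_f = 93.97 / 136.9 = 0.6862 rad/s.

|ω_f| ≈ 0.686 rad/s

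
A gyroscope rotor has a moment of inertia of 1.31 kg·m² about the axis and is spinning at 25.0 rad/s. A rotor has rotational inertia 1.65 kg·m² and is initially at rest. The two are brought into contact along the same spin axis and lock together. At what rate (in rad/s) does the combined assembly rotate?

|ω_f| ≈ 11.1 rad/s

No external torque acts about the common axis, so total angular momentum is conserved.
Taking A's sense as positive: L = (1.310)(25.0) = 32.75 kg·m²·rad/s.
Combined I = 1.310 + 1.650 = 2.960 kg·m².
ω_f = L / I = 32.75 / 2.960 = 11.06 rad/s.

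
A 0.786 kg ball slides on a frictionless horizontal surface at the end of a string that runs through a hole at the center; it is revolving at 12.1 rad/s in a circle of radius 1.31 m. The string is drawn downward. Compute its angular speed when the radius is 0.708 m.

ω₂ ≈ 41.4 rad/s

The constraining force is radial, so m r² ω about the center is conserved.
ω₂ = ω₁ (r₁/r₂)² = (12.1)(1.31/0.708)² = 41.42 rad/s.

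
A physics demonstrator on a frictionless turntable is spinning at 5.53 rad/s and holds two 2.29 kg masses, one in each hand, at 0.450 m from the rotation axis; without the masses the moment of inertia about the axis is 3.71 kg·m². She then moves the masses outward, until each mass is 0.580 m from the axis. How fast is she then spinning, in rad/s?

No external torque acts about the spin axis, so angular momentum is conserved.
I₁ = 3.71 + 2(2.29)(0.450)² = 4.637 kg·m²; I₂ = 3.71 + 2(2.29)(0.580)² = 5.251 kg·m².
ω₂ = I₁ω₁ / I₂ = (4.637)(5.53 rad/s) / (5.251) = 4.884 rad/s.

ω₂ ≈ 4.88 rad/s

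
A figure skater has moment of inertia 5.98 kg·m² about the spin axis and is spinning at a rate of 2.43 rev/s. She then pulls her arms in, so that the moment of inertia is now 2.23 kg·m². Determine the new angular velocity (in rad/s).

Angular momentum about the spin axis is conserved since the torque about it is zero.
ω₂ = I₁ω₁ / I₂ = (5.980)(2.43 rev/s) / (2.230) = 6.516 rev/s = 40.94 rad/s.

ω₂ ≈ 40.9 rad/s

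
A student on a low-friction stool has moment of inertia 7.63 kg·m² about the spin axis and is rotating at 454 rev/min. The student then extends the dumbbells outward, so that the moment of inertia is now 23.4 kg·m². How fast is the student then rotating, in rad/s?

Angular momentum about the spin axis is conserved since the torque about it is zero.
ω₂ = I₁ω₁ / I₂ = (7.630)(454 rpm) / (23.40) = 148.0 rpm = 15.50 rad/s.

ω₂ ≈ 15.5 rad/s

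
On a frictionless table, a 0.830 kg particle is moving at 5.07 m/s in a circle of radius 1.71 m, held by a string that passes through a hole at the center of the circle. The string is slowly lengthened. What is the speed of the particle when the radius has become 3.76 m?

Central (radial) force ⇒ zero torque about the center ⇒ m v r is constant.
v₂ = v₁ r₁ / r₂ = (5.07)(1.71) / (3.76) = 2.306 m/s.

v₂ ≈ 2.31 m/s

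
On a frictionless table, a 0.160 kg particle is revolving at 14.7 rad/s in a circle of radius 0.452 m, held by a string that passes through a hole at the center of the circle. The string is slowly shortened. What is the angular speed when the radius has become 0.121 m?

No torque about the axis ⇒ m r₁² ω₁ = m r₂² ω₂.
ω₂ = ω₁ (r₁/r₂)² = (14.7)(0.452/0.121)² = 205.1 rad/s.

ω₂ ≈ 205 rad/s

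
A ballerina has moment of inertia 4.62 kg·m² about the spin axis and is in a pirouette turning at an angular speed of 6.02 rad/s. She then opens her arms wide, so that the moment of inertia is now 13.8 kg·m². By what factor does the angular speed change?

ω₂/ω₁ ≈ 0.335

No external torque acts about the spin axis, so angular momentum is conserved.
ω₂/ω₁ = I₁/I₂ = 4.620 / 13.80 = 0.3348.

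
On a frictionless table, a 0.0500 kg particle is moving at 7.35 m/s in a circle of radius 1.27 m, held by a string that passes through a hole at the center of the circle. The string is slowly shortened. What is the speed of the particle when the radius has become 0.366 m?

v₂ ≈ 25.5 m/s

The only horizontal force on the mass is along the cord (radial), so it exerts no torque about the hole and angular momentum m v r is conserved.
v₂ = v₁ r₁ / r₂ = (7.35)(1.27) / (0.366) = 25.50 m/s.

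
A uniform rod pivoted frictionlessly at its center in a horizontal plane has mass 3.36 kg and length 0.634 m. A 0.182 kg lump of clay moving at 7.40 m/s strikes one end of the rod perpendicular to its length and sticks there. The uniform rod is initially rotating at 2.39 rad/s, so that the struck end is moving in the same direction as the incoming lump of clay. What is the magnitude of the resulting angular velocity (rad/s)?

|ω_f| ≈ 5.32 rad/s

About the pivot the impulsive forces during the collision are internal, so angular momentum about that axis is conserved.
I_p = (1/12)(3.36)(0.634)² = 0.1125 kg·m². Taking the sense of the lump of clay's angular momentum as positive, L_{lump} = m v R = (0.182)(7.40)(0.634/2) = 0.4269 kg·m²/s.
L_i = +I_p ω_p + m v R = +(0.1125)(2.39) + 0.4269 = 0.6959 kg·m²/s.
After sticking, I_f = I_p + m R² = 0.1125 + (0.182)(0.634/2)² = 0.1308 kg·m².
ω_f = L_i / I_f = 0.6959 / 0.1308 = 5.319 rad/s.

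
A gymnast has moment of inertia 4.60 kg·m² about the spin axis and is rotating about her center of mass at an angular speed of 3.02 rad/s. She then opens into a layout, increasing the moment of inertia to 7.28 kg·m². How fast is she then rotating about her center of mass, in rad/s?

ω₂ ≈ 1.91 rad/s

Angular momentum about the spin axis is conserved since the torque about it is zero.
ω₂ = I₁ω₁ / I₂ = (4.600)(3.02 rad/s) / (7.280) = 1.908 rad/s.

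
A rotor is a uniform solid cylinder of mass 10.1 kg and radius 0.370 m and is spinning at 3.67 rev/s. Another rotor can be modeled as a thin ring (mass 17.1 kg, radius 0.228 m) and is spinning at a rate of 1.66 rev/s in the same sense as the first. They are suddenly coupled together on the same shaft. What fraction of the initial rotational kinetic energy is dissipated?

No external torque acts about the common axis, so total angular momentum is conserved.
Moments of inertia: I_A = ½(10.1)(0.370)² = 0.6913 kg·m²; I_B = (17.1)(0.228)² = 0.8889 kg·m².
Taking A's sense as positive: L = (0.6913)(3.67) + (0.8889)(1.66) = 4.013 kg·m²·rev/s.
Combined I = 0.6913 + 0.8889 = 1.580 kg·m².
ω_f = L / I = 4.013 / 1.580 = 2.539 rev/s.
KE_i = ½ΣIω² = 232.2 J; KE_f = ½(1.580)(15.96)² = 201.1 J.
Fraction dissipated = (KE_i − KE_f)/KE_i = 0.1336.

fraction ≈ 0.134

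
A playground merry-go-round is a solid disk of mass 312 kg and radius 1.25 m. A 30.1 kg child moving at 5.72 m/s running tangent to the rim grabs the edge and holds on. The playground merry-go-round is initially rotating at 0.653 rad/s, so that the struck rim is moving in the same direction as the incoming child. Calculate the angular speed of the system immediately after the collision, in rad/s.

|ω_f| ≈ 1.29 rad/s

The axle reaction passes through the axle and exerts no torque about it; angular momentum about the axle is conserved through the impact.
I_p = ½(312)(1.25)² = 243.8 kg·m². Taking the sense of the child's angular momentum as positive, L_{child} = m v R = (30.1)(5.72)(1.25) = 215.2 kg·m²/s.
L_i = +I_p ω_p + m v R = +(243.8)(0.653) + 215.2 = 374.4 kg·m²/s.
After sticking, I_f = I_p + m R² = 243.8 + (30.1)(1.25)² = 290.8 kg·m².
ω_f = L_i / I_f = 374.4 / 290.8 = 1.288 rad/s.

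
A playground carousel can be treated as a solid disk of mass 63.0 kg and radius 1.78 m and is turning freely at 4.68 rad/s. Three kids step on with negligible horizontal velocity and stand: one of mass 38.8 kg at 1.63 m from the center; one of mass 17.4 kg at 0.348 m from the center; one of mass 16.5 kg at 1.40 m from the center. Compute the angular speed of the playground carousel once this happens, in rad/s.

ω_f ≈ 1.97 rad/s

The added mass arrives with no angular momentum about the center, and any external torque about the center is negligible, so the system's angular momentum is conserved.
I_p = ½(63.0)(1.78)² = 99.80 kg·m².
Added inertia Σmr² = (38.8)(1.63)² + (17.4)(0.348)² + (16.5)(1.40)² = 137.5 kg·m²; I_f = 99.80 + 137.5 = 237.3 kg·m².
ω_f = I_p ω_i / I_f = (99.80)(4.68) / 237.3 = 1.968 rad/s.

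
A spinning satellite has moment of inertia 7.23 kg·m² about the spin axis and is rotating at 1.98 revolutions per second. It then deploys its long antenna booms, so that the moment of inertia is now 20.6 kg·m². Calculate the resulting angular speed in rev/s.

ω₂ ≈ 0.695 rev/s

With no external torque about the axis, L is conserved: I₁ω₁ = I₂ω₂.
ω₂ = I₁ω₁ / I₂ = (7.230)(1.98 rev/s) / (20.60) = 0.6949 rev/s.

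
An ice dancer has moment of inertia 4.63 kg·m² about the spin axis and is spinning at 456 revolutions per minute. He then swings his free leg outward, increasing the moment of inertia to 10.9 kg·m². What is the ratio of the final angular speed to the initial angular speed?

With no external torque about the axis, L is conserved: I₁ω₁ = I₂ω₂.
ω₂/ω₁ = I₁/I₂ = 4.630 / 10.90 = 0.4248.

ω₂/ω₁ ≈ 0.425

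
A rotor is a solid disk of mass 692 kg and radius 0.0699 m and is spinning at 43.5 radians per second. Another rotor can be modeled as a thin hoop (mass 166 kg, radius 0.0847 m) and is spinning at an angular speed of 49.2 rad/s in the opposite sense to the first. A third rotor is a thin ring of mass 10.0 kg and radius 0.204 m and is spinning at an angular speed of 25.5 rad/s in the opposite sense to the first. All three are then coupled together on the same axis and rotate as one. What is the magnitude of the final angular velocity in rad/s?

The coupling torques are internal; angular momentum about the shared axis is conserved.
Moments of inertia: I_A = ½(692)(0.0699)² = 1.691 kg·m²; I_B = (166)(0.0847)² = 1.191 kg·m²; I_C = (10.0)(0.204)² = 0.4162 kg·m².
Taking A's sense as positive: L = (1.691)(43.5) − (1.191)(49.2) − (0.4162)(25.5) = 4.335 kg·m²·rad/s.
Combined I = 1.691 + 1.191 + 0.4162 = 3.298 kg·m².
ω_f = L / I = 4.335 / 3.298 = 1.315 rad/s.

|ω_f| ≈ 1.31 rad/s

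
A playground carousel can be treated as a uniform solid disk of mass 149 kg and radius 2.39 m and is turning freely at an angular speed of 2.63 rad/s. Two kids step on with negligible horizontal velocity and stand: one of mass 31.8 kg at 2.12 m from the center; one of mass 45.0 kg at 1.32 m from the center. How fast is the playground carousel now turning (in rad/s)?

No external torque acts about the center; L_before = L_after.
I_p = ½(149)(2.39)² = 425.6 kg·m².
Added inertia Σmr² = (31.8)(2.12)² + (45.0)(1.32)² = 221.3 kg·m²; I_f = 425.6 + 221.3 = 646.9 kg·m².
ω_f = I_p ω_i / I_f = (425.6)(2.63) / 646.9 = 1.730 rad/s.

ω_f ≈ 1.73 rad/s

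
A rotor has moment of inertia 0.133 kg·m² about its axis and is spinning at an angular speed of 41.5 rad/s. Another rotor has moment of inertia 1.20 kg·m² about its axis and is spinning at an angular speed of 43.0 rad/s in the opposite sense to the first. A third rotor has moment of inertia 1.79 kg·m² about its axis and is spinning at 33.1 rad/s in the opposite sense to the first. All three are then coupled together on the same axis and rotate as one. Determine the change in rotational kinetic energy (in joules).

ΔKE ≈ -428 J

The coupling torques are internal; angular momentum about the shared axis is conserved.
Taking A's sense as positive: L = (0.1330)(41.5) − (1.200)(43.0) − (1.790)(33.1) = -105.3 kg·m²·rad/s.
Combined I = 0.1330 + 1.200 + 1.790 = 3.123 kg·m².
ω_f = L / I = -105.3 / 3.123 = -33.73 rad/s.
KE_i = ½ΣIω² = 2205 J; KE_f = ½(3.123)(33.73)² = 1776 J.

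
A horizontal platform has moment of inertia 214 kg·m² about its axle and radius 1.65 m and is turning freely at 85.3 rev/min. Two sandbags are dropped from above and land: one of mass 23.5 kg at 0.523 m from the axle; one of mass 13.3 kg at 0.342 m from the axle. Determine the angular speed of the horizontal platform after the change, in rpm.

ω_f ≈ 82.2 rpm

No external torque acts about the axle; L_before = L_after.
Added inertia Σmr² = (23.5)(0.523)² + (13.3)(0.342)² = 7.984 kg·m²; I_f = 214.0 + 7.984 = 222.0 kg·m².
ω_f = I_p ω_i / I_f = (214.0)(85.3) / 222.0 = 82.23 rpm.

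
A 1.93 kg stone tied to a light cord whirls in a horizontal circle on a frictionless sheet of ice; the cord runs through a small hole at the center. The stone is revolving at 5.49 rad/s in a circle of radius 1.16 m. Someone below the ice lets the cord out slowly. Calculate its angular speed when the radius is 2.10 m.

No torque about the axis ⇒ m r₁² ω₁ = m r₂² ω₂.
ω₂ = ω₁ (r₁/r₂)² = (5.49)(1.16/2.10)² = 1.675 rad/s.

ω₂ ≈ 1.68 rad/s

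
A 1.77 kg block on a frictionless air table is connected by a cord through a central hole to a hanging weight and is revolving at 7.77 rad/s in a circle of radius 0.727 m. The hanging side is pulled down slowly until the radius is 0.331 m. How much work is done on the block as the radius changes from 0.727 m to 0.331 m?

No torque about the axis ⇒ m r₁² ω₁ = m r₂² ω₂.
ω₂ = ω₁ (r₁/r₂)² = (7.77)(0.727/0.331)² = 37.48 rad/s.
W = ΔKE = ½m(v₂² − v₁²) = 108.0 J.

W ≈ 108 J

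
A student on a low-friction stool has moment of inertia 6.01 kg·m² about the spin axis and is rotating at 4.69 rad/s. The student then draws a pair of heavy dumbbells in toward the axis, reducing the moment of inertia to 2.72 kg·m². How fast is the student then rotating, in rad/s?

ω₂ ≈ 10.4 rad/s

No external torque acts about the spin axis, so angular momentum is conserved.
ω₂ = I₁ω₁ / I₂ = (6.010)(4.69 rad/s) / (2.720) = 10.36 rad/s.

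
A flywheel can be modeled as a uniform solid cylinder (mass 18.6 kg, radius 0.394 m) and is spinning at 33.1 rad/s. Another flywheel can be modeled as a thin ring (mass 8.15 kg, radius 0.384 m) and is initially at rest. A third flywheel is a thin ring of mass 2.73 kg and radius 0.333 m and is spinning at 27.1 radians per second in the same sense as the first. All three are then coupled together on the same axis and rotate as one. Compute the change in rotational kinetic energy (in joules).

ΔKE ≈ -370 J

The coupling torques are internal; angular momentum about the shared axis is conserved.
Moments of inertia: I_A = ½(18.6)(0.394)² = 1.444 kg·m²; I_B = (8.15)(0.384)² = 1.202 kg·m²; I_C = (2.73)(0.333)² = 0.3027 kg·m².
Taking A's sense as positive: L = (1.444)(33.1) + (0.3027)(27.1) = 55.99 kg·m²·rad/s.
Combined I = 1.444 + 1.202 + 0.3027 = 2.948 kg·m².
ω_f = L / I = 55.99 / 2.948 = 18.99 rad/s.
KE_i = ½ΣIω² = 902.0 J; KE_f = ½(2.948)(18.99)² = 531.7 J.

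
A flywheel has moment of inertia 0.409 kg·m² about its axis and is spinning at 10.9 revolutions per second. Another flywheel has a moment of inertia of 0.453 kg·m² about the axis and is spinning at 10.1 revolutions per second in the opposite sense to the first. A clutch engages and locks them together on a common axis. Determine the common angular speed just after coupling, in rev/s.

No external torque acts about the common axis, so total angular momentum is conserved.
Taking A's sense as positive: L = (0.4090)(10.9) − (0.4530)(10.1) = -0.1172 kg·m²·rev/s.
Combined I = 0.4090 + 0.4530 = 0.8620 kg·m².
ω_f = L / I = -0.1172 / 0.8620 = -0.1360 rev/s.

|ω_f| ≈ 0.136 rev/s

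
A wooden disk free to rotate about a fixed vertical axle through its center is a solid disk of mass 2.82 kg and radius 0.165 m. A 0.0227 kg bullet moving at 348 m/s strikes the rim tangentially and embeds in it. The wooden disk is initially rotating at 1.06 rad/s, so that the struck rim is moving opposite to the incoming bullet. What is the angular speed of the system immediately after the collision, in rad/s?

About the axle the impulsive forces during the collision are internal, so angular momentum about that axis is conserved.
I_p = ½(2.82)(0.165)² = 0.03839 kg·m². Taking the sense of the bullet's angular momentum as positive, L_{bullet} = m v R = (0.0227)(348)(0.165) = 1.303 kg·m²/s.
L_i = −I_p ω_p + m v R = −(0.03839)(1.06) + 1.303 = 1.263 kg·m²/s.
After sticking, I_f = I_p + m R² = 0.03839 + (0.0227)(0.165)² = 0.03901 kg·m².
ω_f = L_i / I_f = 1.263 / 0.03901 = 32.37 rad/s.

|ω_f| ≈ 32.4 rad/s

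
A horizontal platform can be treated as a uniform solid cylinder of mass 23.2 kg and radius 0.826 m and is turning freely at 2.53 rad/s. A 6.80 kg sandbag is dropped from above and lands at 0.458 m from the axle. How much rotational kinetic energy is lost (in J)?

The added mass arrives with no angular momentum about the axle, and any external torque about the axle is negligible, so the system's angular momentum is conserved.
I_p = ½(23.2)(0.826)² = 7.914 kg·m².
Added inertia Σmr² = (6.80)(0.458)² = 1.426 kg·m²; I_f = 7.914 + 1.426 = 9.341 kg·m².
ω_f = I_p ω_i / I_f = (7.914)(2.53) / 9.341 = 2.144 rad/s.
KE_i = ½(7.914)(2.530 rad/s)² = 25.33 J; KE_f = ½(9.341)(2.144)² = 21.46 J.

energy lost ≈ 3.87 J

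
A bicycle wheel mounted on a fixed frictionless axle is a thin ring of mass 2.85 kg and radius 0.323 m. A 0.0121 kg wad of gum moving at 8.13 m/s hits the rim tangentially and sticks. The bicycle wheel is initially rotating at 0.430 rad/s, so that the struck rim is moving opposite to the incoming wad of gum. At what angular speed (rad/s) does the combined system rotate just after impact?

|ω_f| ≈ 0.322 rad/s

About the axle the impulsive forces during the collision are internal, so angular momentum about that axis is conserved.
I_p = (2.85)(0.323)² = 0.2973 kg·m². Taking the sense of the wad of gum's angular momentum as positive, L_{wad} = m v R = (0.0121)(8.13)(0.323) = 0.03177 kg·m²/s.
L_i = −I_p ω_p + m v R = −(0.2973)(0.430) + 0.03177 = -0.09608 kg·m²/s.
After sticking, I_f = I_p + m R² = 0.2973 + (0.0121)(0.323)² = 0.2986 kg·m².
ω_f = L_i / I_f = -0.09608 / 0.2986 = -0.3218 rad/s.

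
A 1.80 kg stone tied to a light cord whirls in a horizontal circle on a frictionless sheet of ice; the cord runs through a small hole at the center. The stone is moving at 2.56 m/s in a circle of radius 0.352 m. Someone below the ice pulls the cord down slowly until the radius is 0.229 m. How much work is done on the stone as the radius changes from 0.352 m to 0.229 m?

Central (radial) force ⇒ zero torque about the center ⇒ m v r is constant.
v₂ = v₁ r₁ / r₂ = (2.56)(0.352) / (0.229) = 3.935 m/s.
W = ΔKE = ½m(v₂² − v₁²) = 8.038 J.

W ≈ 8.04 J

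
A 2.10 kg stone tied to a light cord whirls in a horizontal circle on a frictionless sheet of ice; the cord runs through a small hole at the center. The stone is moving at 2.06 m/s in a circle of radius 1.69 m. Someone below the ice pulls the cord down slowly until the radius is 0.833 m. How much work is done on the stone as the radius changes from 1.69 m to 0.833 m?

W ≈ 13.9 J

Central (radial) force ⇒ zero torque about the center ⇒ m v r is constant.
v₂ = v₁ r₁ / r₂ = (2.06)(1.69) / (0.833) = 4.179 m/s.
W = ΔKE = ½m(v₂² − v₁²) = 13.88 J.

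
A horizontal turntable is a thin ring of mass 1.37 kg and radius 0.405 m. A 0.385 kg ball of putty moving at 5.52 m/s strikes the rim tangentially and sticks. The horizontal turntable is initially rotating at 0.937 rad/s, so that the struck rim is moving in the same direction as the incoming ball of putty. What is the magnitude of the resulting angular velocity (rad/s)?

|ω_f| ≈ 3.72 rad/s

About the axle the impulsive forces during the collision are internal, so angular momentum about that axis is conserved.
I_p = (1.37)(0.405)² = 0.2247 kg·m². Taking the sense of the ball of putty's angular momentum as positive, L_{ball} = m v R = (0.385)(5.52)(0.405) = 0.8607 kg·m²/s.
L_i = +I_p ω_p + m v R = +(0.2247)(0.937) + 0.8607 = 1.071 kg·m²/s.
After sticking, I_f = I_p + m R² = 0.2247 + (0.385)(0.405)² = 0.2879 kg·m².
ω_f = L_i / I_f = 1.071 / 0.2879 = 3.721 rad/s.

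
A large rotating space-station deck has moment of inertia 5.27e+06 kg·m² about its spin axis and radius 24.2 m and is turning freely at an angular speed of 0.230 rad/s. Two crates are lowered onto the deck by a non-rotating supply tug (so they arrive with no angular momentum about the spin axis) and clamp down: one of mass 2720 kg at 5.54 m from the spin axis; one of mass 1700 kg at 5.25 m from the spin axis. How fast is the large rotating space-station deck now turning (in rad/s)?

No external torque acts about the spin axis; L_before = L_after.
Added inertia Σmr² = (2720)(5.54)² + (1700)(5.25)² = 1.303e+05 kg·m²; I_f = 5.270e+06 + 1.303e+05 = 5.400e+06 kg·m².
ω_f = I_p ω_i / I_f = (5.270e+06)(0.230) / 5.400e+06 = 0.2244 rad/s.

ω_f ≈ 0.224 rad/s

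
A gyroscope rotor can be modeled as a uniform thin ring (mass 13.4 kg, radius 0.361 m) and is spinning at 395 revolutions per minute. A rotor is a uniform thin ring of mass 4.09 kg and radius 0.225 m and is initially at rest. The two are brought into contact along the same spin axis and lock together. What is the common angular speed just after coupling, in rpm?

|ω_f| ≈ 353 rpm

The coupling torques are internal; angular momentum about the shared axis is conserved.
Moments of inertia: I_A = (13.4)(0.361)² = 1.746 kg·m²; I_B = (4.09)(0.225)² = 0.2071 kg·m².
Taking A's sense as positive: L = (1.746)(395) = 689.8 kg·m²·rpm.
Combined I = 1.746 + 0.2071 = 1.953 kg·m².
ω_f = L / I = 689.8 / 1.953 = 353.1 rpm.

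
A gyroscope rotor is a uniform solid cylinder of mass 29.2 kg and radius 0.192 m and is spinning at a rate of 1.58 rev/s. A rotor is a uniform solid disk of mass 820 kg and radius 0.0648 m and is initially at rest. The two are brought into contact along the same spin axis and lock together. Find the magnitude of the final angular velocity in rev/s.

|ω_f| ≈ 0.376 rev/s

No external torque acts about the common axis, so total angular momentum is conserved.
Moments of inertia: I_A = ½(29.2)(0.192)² = 0.5382 kg·m²; I_B = ½(820)(0.0648)² = 1.722 kg·m².
Taking A's sense as positive: L = (0.5382)(1.58) = 0.8504 kg·m²·rev/s.
Combined I = 0.5382 + 1.722 = 2.260 kg·m².
ω_f = L / I = 0.8504 / 2.260 = 0.3763 rev/s.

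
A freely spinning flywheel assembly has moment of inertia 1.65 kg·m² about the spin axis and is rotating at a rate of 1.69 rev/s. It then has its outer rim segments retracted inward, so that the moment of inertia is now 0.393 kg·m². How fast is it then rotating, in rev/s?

ω₂ ≈ 7.10 rev/s

With no external torque about the axis, L is conserved: I₁ω₁ = I₂ω₂.
ω₂ = I₁ω₁ / I₂ = (1.650)(1.69 rev/s) / (0.3930) = 7.095 rev/s.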